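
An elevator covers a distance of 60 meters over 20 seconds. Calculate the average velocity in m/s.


Given: distance d = 60 m, time t = 20 s
Using v = d / t
v = 60 / 20
v = 3 m/s

3 m/s


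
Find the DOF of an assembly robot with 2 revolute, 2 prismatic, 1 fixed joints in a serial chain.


Given: serial robot with 2 revolute, 2 prismatic, 1 fixed joints
DOF contribution per joint type: revolute=1, prismatic=1, spherical=3, fixed=0
DOF = 2*1 + 2*1 + 1*0
DOF = 4

4


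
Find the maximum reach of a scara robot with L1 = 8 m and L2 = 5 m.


Given: L1 = 8 m, L2 = 5 m
For a 2-link planar arm, max reach = L1 + L2 (fully extended)
Max reach = 8 + 5
Max reach = 13 m

13 m


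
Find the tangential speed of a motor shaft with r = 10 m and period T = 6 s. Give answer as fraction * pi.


Given: radius r = 10 m, period T = 6 s
Using v = 2*pi*r / T
v = 2*pi*10 / 6
v = 20*pi / 6
v = 10/3*pi m/s

10/3*pi m/s


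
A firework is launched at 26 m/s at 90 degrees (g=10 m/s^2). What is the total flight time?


Given: v0 = 26 m/s, theta = 90 deg, g = 10 m/s^2
sin(90) = 1
Using T = 2*v0*sin(theta) / g
T = 2*26*1 / 10
T = 52 / 10
T = 26/5 s

26/5 s


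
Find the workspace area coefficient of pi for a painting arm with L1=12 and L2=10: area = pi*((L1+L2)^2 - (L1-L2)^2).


Given: L1 = 12, L2 = 10
(L1+L2)^2 = (22)^2 = 484
(L1-L2)^2 = (2)^2 = 4
Difference = 484 - 4 = 480
This equals 4*L1*L2 = 4*12*10 = 480
Workspace area = 480*pi

480


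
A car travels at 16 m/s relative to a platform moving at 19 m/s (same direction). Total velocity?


Given: object velocity = 16 m/s, platform velocity = 19 m/s (same direction)
Using classical velocity addition: v_total = v_object + v_platform
v_total = 16 + 19
v_total = 35 m/s

35 m/s


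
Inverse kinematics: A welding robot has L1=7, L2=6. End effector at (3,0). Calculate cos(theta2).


Given: L1 = 7, L2 = 6, target (x, y) = (3, 0)
Using cos(theta2) = (x^2 + y^2 - L1^2 - L2^2) / (2*L1*L2)
x^2 + y^2 = 3^2 + 0 = 9
L1^2 + L2^2 = 49 + 36 = 85
Numerator = 9 - 85 = -76
Denominator = 2*7*6 = 84
cos(theta2) = -76/84 = -19/21

-19/21


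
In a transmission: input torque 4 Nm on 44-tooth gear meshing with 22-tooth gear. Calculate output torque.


Given: N1 = 44, N2 = 22, T1 = 4 Nm
Using T2/T1 = N2/N1
T2 = T1 * N2 / N1
T2 = 4 * 22 / 44
T2 = 88 / 44
T2 = 2 Nm

2 Nm


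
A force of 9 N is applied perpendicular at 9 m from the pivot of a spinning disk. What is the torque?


Given: F = 9 N, r = 9 m, angle = 90 deg (perpendicular)
Using tau = F * r * sin(90)
sin(90) = 1
tau = 9 * 9 * 1
tau = 81 Nm

81 Nm


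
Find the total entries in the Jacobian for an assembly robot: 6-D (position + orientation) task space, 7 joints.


Given: task space dimension = 6, joints = 7
Jacobian is a 6 x 7 matrix
Total entries = rows * columns
Total = 6 * 7
Total = 42

42


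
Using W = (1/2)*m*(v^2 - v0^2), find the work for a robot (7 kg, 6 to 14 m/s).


Given: m = 7 kg, v0 = 6 m/s, v = 14 m/s
Using W = (1/2)*m*(v^2 - v0^2)
v^2 = 14^2 = 196
v0^2 = 6^2 = 36
v^2 - v0^2 = 196 - 36 = 160
W = (1/2)*7*160 = 560 J

560 J


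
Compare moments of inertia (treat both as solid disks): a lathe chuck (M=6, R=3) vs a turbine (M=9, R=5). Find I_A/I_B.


Given: M1=6 kg, R1=3 m, M2=9 kg, R2=5 m
For a disk: I = (1/2)*M*R^2, so I_A/I_B = (M1*R1^2)/(M2*R2^2)
M1*R1^2 = 6*9 = 54
M2*R2^2 = 9*25 = 225
I_A/I_B = 54/225 = 6/25

6/25


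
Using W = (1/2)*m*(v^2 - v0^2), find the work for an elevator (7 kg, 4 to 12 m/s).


Given: m = 7 kg, v0 = 4 m/s, v = 12 m/s
Using W = (1/2)*m*(v^2 - v0^2)
v^2 = 12^2 = 144
v0^2 = 4^2 = 16
v^2 - v0^2 = 144 - 16 = 128
W = (1/2)*7*128 = 448 J

448 J


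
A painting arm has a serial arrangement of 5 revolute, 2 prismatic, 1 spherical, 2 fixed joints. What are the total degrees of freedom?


Given: serial robot with 5 revolute, 2 prismatic, 1 spherical, 2 fixed joints
DOF contribution per joint type: revolute=1, prismatic=1, spherical=3, fixed=0
DOF = 5*1 + 2*1 + 1*3 + 2*0
DOF = 10

10


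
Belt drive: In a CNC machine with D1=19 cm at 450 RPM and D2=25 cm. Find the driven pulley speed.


Given: D1 = 19 cm, w1 = 450 RPM, D2 = 25 cm
Using D1*w1 = D2*w2
w2 = D1*w1 / D2
w2 = 19*450 / 25
w2 = 8550 / 25
w2 = 342 RPM

342 RPM


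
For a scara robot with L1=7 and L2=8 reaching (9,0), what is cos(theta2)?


Given: L1 = 7, L2 = 8, target (x, y) = (9, 0)
Using cos(theta2) = (x^2 + y^2 - L1^2 - L2^2) / (2*L1*L2)
x^2 + y^2 = 9^2 + 0 = 81
L1^2 + L2^2 = 49 + 64 = 113
Numerator = 81 - 113 = -32
Denominator = 2*7*8 = 112
cos(theta2) = -32/112 = -2/7

-2/7


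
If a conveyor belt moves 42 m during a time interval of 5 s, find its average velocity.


Given: distance d = 42 m, time t = 5 s
Using v = d / t
v = 42 / 5
v = 42/5 m/s

42/5 m/s


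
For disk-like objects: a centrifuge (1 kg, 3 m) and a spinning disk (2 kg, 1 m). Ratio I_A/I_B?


Given: M1=1 kg, R1=3 m, M2=2 kg, R2=1 m
For a disk: I = (1/2)*M*R^2, so I_A/I_B = (M1*R1^2)/(M2*R2^2)
M1*R1^2 = 1*9 = 9
M2*R2^2 = 2*1 = 2
I_A/I_B = 9/2 = 9/2

9/2


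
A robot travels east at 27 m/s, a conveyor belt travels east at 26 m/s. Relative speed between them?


Given: v_A = 27 m/s east, v_B = 26 m/s east
Both move in the same direction; relative speed = |v_A - v_B|
|27 - 26| = |1|
= 1 m/s

1 m/s


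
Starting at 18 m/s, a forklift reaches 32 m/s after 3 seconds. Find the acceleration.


Given: initial velocity v0 = 18 m/s, final velocity v = 32 m/s, time t = 3 s
Using a = (v - v0) / t
a = (32 - 18) / 3
a = 14 / 3
a = 14/3 m/s^2

14/3 m/s^2


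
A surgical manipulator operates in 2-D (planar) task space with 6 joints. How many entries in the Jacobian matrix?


Given: task space dimension = 2, joints = 6
Jacobian is a 2 x 6 matrix
Total entries = rows * columns
Total = 2 * 6
Total = 12

12


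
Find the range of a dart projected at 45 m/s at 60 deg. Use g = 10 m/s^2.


Given: v0 = 45 m/s, theta = 60 deg, g = 10 m/s^2
sin(2*60) = sin(120) = sqrt(3)/2
Using R = v0^2 * sin(2*theta) / g
R = 45^2 * (sqrt(3)/2) / 10
R = 2025 * sqrt(3) / 20
R = 405/4*sqrt(3) m

405/4*sqrt(3) m


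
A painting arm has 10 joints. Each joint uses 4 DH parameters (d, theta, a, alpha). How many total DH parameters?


Given: 10 joints, 4 DH parameters per joint (d, theta, a, alpha)
Total DH parameters = number_of_joints * 4
Total = 10 * 4
Total = 40

40


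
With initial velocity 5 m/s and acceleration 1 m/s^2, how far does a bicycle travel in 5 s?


Given: v0 = 5 m/s, a = 1 m/s^2, t = 5 s
Using s = v0*t + (1/2)*a*t^2
s = 5*5 + (1/2)*1*5^2
s = 25 + (1/2)*25
s = 25 + 25/2
s = 75/2

75/2 m


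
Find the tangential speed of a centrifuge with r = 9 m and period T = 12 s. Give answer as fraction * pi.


Given: radius r = 9 m, period T = 12 s
Using v = 2*pi*r / T
v = 2*pi*9 / 12
v = 18*pi / 12
v = 3/2*pi m/s

3/2*pi m/s


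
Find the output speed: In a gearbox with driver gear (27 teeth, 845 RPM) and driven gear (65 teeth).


Given: N1 = 27 teeth, w1 = 845 RPM, N2 = 65 teeth
Using N1*w1 = N2*w2
w2 = N1*w1 / N2
w2 = 27*845 / 65
w2 = 22815 / 65
w2 = 351 RPM

351 RPM


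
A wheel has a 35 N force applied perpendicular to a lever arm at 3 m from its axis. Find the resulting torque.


Given: F = 35 N, r = 3 m, angle = 90 deg (perpendicular)
Using tau = F * r * sin(90)
sin(90) = 1
tau = 35 * 3 * 1
tau = 105 Nm

105 Nm


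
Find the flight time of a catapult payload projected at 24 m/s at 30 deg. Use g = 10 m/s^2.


Given: v0 = 24 m/s, theta = 30 deg, g = 10 m/s^2
sin(30) = 1/2
Using T = 2*v0*sin(theta) / g
T = 2*24*1/2 / 10
T = 24 / 10
T = 12/5 s

12/5 s


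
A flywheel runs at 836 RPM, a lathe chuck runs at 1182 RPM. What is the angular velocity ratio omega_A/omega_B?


Given: RPM_A = 836, RPM_B = 1182
omega = 2*pi*RPM/60, so omega_A/omega_B = RPM_A / RPM_B
omega_A/omega_B = 836 / 1182
omega_A/omega_B = 418/591

418/591


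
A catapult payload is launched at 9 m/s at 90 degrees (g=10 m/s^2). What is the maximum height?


Given: v0 = 9 m/s, theta = 90 deg, g = 10 m/s^2
sin^2(90) = 1
Using H = v0^2 * sin^2(theta) / (2*g)
H = 9^2 * 1 / (2*10)
H = 81 * 1 / 20
H = 81 / 20
H = 81/20 m

81/20 m


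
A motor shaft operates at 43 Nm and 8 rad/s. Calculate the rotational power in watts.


Given: tau = 43 Nm, omega = 8 rad/s
Using P = tau * omega
P = 43 * 8
P = 344 W

344 W


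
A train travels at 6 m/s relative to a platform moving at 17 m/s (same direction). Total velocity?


Given: object velocity = 6 m/s, platform velocity = 17 m/s (same direction)
Using classical velocity addition: v_total = v_object + v_platform
v_total = 6 + 17
v_total = 23 m/s

23 m/s


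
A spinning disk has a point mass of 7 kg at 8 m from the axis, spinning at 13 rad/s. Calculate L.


Given: m = 7 kg, r = 8 m, omega = 13 rad/s
For a point mass: I = m*r^2
I = 7*8^2 = 7*64 = 448
L = I*omega = 448*13
L = 5824 kg*m^2/s

5824 kg*m^2/s


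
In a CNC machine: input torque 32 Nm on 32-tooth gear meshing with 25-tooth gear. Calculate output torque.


Given: N1 = 32, N2 = 25, T1 = 32 Nm
Using T2/T1 = N2/N1
T2 = T1 * N2 / N1
T2 = 32 * 25 / 32
T2 = 800 / 32
T2 = 25 Nm

25 Nm


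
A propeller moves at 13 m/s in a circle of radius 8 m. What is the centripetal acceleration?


Given: v = 13 m/s, r = 8 m
Using a_c = v^2 / r
a_c = 13^2 / 8
a_c = 169 / 8
a_c = 169/8 m/s^2

169/8 m/s^2


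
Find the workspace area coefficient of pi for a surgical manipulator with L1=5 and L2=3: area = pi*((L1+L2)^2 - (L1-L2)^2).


Given: L1 = 5, L2 = 3
(L1+L2)^2 = (8)^2 = 64
(L1-L2)^2 = (2)^2 = 4
Difference = 64 - 4 = 60
This equals 4*L1*L2 = 4*5*3 = 60
Workspace area = 60*pi

60


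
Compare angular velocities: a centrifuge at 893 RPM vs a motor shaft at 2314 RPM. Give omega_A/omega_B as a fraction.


Given: RPM_A = 893, RPM_B = 2314
omega = 2*pi*RPM/60, so omega_A/omega_B = RPM_A / RPM_B
omega_A/omega_B = 893 / 2314
omega_A/omega_B = 893/2314

893/2314


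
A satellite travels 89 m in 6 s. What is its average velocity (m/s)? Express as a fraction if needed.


Given: distance d = 89 m, time t = 6 s
Using v = d / t
v = 89 / 6
v = 89/6 m/s

89/6 m/s


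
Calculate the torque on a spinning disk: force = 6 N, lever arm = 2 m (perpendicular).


Given: F = 6 N, r = 2 m, angle = 90 deg (perpendicular)
Using tau = F * r * sin(90)
sin(90) = 1
tau = 6 * 2 * 1
tau = 12 Nm

12 Nm


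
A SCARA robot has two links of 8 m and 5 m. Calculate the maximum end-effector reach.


Given: L1 = 8 m, L2 = 5 m
For a 2-link planar arm, max reach = L1 + L2 (fully extended)
Max reach = 8 + 5
Max reach = 13 m

13 m


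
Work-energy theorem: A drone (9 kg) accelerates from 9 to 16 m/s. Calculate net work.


Given: m = 9 kg, v0 = 9 m/s, v = 16 m/s
Using W = (1/2)*m*(v^2 - v0^2)
v^2 = 16^2 = 256
v0^2 = 9^2 = 81
v^2 - v0^2 = 256 - 81 = 175
W = (1/2)*9*175 = 1575/2 J

1575/2 J


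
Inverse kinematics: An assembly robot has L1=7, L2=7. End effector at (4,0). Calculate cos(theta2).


Given: L1 = 7, L2 = 7, target (x, y) = (4, 0)
Using cos(theta2) = (x^2 + y^2 - L1^2 - L2^2) / (2*L1*L2)
x^2 + y^2 = 4^2 + 0 = 16
L1^2 + L2^2 = 49 + 49 = 98
Numerator = 16 - 98 = -82
Denominator = 2*7*7 = 98
cos(theta2) = -82/98 = -41/49

-41/49


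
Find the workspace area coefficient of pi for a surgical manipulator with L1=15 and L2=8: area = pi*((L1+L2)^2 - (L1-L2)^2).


Given: L1 = 15, L2 = 8
(L1+L2)^2 = (23)^2 = 529
(L1-L2)^2 = (7)^2 = 49
Difference = 529 - 49 = 480
This equals 4*L1*L2 = 4*15*8 = 480
Workspace area = 480*pi

480


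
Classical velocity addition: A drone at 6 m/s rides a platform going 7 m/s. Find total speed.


Given: object velocity = 6 m/s, platform velocity = 7 m/s (same direction)
Using classical velocity addition: v_total = v_object + v_platform
v_total = 6 + 7
v_total = 13 m/s

13 m/s


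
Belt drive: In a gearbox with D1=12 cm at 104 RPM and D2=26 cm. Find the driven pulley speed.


Given: D1 = 12 cm, w1 = 104 RPM, D2 = 26 cm
Using D1*w1 = D2*w2
w2 = D1*w1 / D2
w2 = 12*104 / 26
w2 = 1248 / 26
w2 = 48 RPM

48 RPM


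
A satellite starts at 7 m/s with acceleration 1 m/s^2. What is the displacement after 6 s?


Given: v0 = 7 m/s, a = 1 m/s^2, t = 6 s
Using s = v0*t + (1/2)*a*t^2
s = 7*6 + (1/2)*1*6^2
s = 42 + (1/2)*36
s = 42 + 18
s = 60

60 m


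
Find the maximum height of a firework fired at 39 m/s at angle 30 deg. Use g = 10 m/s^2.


Given: v0 = 39 m/s, theta = 30 deg, g = 10 m/s^2
sin^2(30) = 1/4
Using H = v0^2 * sin^2(theta) / (2*g)
H = 39^2 * 1/4 / (2*10)
H = 1521 * 1/4 / 20
H = 1521/4 / 20
H = 1521/80 m

1521/80 m


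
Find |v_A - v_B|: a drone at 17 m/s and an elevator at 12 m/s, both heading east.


Given: v_A = 17 m/s east, v_B = 12 m/s east
Both move in the same direction; relative speed = |v_A - v_B|
|17 - 12| = |5|
= 5 m/s

5 m/s


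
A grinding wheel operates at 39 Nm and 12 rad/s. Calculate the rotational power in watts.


Given: tau = 39 Nm, omega = 12 rad/s
Using P = tau * omega
P = 39 * 12
P = 468 W

468 W


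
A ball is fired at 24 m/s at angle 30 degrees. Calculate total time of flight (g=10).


Given: v0 = 24 m/s, theta = 30 deg, g = 10 m/s^2
sin(30) = 1/2
Using T = 2*v0*sin(theta) / g
T = 2*24*1/2 / 10
T = 24 / 10
T = 12/5 s

12/5 s


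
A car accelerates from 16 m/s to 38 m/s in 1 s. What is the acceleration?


Given: initial velocity v0 = 16 m/s, final velocity v = 38 m/s, time t = 1 s
Using a = (v - v0) / t
a = (38 - 16) / 1
a = 22 / 1
a = 22 m/s^2

22 m/s^2


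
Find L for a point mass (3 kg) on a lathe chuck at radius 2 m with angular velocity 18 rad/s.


Given: m = 3 kg, r = 2 m, omega = 18 rad/s
For a point mass: I = m*r^2
I = 3*2^2 = 3*4 = 12
L = I*omega = 12*18
L = 216 kg*m^2/s

216 kg*m^2/s


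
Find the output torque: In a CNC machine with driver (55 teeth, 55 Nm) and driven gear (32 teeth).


Given: N1 = 55, N2 = 32, T1 = 55 Nm
Using T2/T1 = N2/N1
T2 = T1 * N2 / N1
T2 = 55 * 32 / 55
T2 = 1760 / 55
T2 = 32 Nm

32 Nm


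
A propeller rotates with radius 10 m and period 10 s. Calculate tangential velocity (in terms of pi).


Given: radius r = 10 m, period T = 10 s
Using v = 2*pi*r / T
v = 2*pi*10 / 10
v = 20*pi / 10
v = 2*pi m/s

2*pi m/s


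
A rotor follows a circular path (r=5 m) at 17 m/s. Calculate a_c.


Given: v = 17 m/s, r = 5 m
Using a_c = v^2 / r
a_c = 17^2 / 5
a_c = 289 / 5
a_c = 289/5 m/s^2

289/5 m/s^2


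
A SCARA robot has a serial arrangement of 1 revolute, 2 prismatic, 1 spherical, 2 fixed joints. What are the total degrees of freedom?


Given: serial robot with 1 revolute, 2 prismatic, 1 spherical, 2 fixed joints
DOF contribution per joint type: revolute=1, prismatic=1, spherical=3, fixed=0
DOF = 1*1 + 2*1 + 1*3 + 2*0
DOF = 6

6


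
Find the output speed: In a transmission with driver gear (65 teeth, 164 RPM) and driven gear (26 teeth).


Given: N1 = 65 teeth, w1 = 164 RPM, N2 = 26 teeth
Using N1*w1 = N2*w2
w2 = N1*w1 / N2
w2 = 65*164 / 26
w2 = 10660 / 26
w2 = 410 RPM

410 RPM


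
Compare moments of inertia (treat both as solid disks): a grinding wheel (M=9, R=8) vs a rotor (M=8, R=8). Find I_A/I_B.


Given: M1=9 kg, R1=8 m, M2=8 kg, R2=8 m
For a disk: I = (1/2)*M*R^2, so I_A/I_B = (M1*R1^2)/(M2*R2^2)
M1*R1^2 = 9*64 = 576
M2*R2^2 = 8*64 = 512
I_A/I_B = 576/512 = 9/8

9/8


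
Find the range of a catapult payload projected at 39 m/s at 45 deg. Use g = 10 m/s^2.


Given: v0 = 39 m/s, theta = 45 deg, g = 10 m/s^2
sin(2*45) = sin(90) = 1
Using R = v0^2 * sin(2*theta) / g
R = 39^2 * 1 / 10
R = 1521 / 10
R = 1521/10 m

1521/10 m


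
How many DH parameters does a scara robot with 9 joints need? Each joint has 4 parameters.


Given: 9 joints, 4 DH parameters per joint (d, theta, a, alpha)
Total DH parameters = number_of_joints * 4
Total = 9 * 4
Total = 36

36


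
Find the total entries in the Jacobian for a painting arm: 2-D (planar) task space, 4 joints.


Given: task space dimension = 2, joints = 4
Jacobian is a 2 x 4 matrix
Total entries = rows * columns
Total = 2 * 4
Total = 8

8


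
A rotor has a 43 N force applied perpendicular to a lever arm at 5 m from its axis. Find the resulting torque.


Given: F = 43 N, r = 5 m, angle = 90 deg (perpendicular)
Using tau = F * r * sin(90)
sin(90) = 1
tau = 43 * 5 * 1
tau = 215 Nm

215 Nm


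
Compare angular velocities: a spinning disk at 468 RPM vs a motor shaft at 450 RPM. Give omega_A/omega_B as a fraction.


Given: RPM_A = 468, RPM_B = 450
omega = 2*pi*RPM/60, so omega_A/omega_B = RPM_A / RPM_B
omega_A/omega_B = 468 / 450
omega_A/omega_B = 26/25

26/25


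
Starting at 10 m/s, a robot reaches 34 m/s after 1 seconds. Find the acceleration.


Given: initial velocity v0 = 10 m/s, final velocity v = 34 m/s, time t = 1 s
Using a = (v - v0) / t
a = (34 - 10) / 1
a = 24 / 1
a = 24 m/s^2

24 m/s^2


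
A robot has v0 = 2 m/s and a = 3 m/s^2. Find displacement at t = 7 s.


Given: v0 = 2 m/s, a = 3 m/s^2, t = 7 s
Using s = v0*t + (1/2)*a*t^2
s = 2*7 + (1/2)*3*7^2
s = 14 + (1/2)*147
s = 14 + 147/2
s = 175/2

175/2 m


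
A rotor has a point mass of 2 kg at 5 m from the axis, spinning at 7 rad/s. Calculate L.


Given: m = 2 kg, r = 5 m, omega = 7 rad/s
For a point mass: I = m*r^2
I = 2*5^2 = 2*25 = 50
L = I*omega = 50*7
L = 350 kg*m^2/s

350 kg*m^2/s


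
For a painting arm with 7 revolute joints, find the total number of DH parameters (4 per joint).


Given: 7 joints, 4 DH parameters per joint (d, theta, a, alpha)
Total DH parameters = number_of_joints * 4
Total = 7 * 4
Total = 28

28


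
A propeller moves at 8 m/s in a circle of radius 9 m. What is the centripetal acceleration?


Given: v = 8 m/s, r = 9 m
Using a_c = v^2 / r
a_c = 8^2 / 9
a_c = 64 / 9
a_c = 64/9 m/s^2

64/9 m/s^2


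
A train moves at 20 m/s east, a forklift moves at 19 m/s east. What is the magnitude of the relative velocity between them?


Given: v_A = 20 m/s east, v_B = 19 m/s east
Both move in the same direction; relative speed = |v_A - v_B|
|20 - 19| = |1|
= 1 m/s

1 m/s


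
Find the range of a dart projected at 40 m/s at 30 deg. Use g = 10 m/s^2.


Given: v0 = 40 m/s, theta = 30 deg, g = 10 m/s^2
sin(2*30) = sin(60) = sqrt(3)/2
Using R = v0^2 * sin(2*theta) / g
R = 40^2 * (sqrt(3)/2) / 10
R = 1600 * sqrt(3) / 20
R = 80*sqrt(3) m

80*sqrt(3) m


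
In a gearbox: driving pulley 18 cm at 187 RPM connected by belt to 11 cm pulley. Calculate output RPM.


Given: D1 = 18 cm, w1 = 187 RPM, D2 = 11 cm
Using D1*w1 = D2*w2
w2 = D1*w1 / D2
w2 = 18*187 / 11
w2 = 3366 / 11
w2 = 306 RPM

306 RPM


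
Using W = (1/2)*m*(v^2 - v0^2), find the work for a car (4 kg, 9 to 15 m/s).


Given: m = 4 kg, v0 = 9 m/s, v = 15 m/s
Using W = (1/2)*m*(v^2 - v0^2)
v^2 = 15^2 = 225
v0^2 = 9^2 = 81
v^2 - v0^2 = 225 - 81 = 144
W = (1/2)*4*144 = 288 J

288 J


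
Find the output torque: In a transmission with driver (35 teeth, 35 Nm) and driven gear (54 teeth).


Given: N1 = 35, N2 = 54, T1 = 35 Nm
Using T2/T1 = N2/N1
T2 = T1 * N2 / N1
T2 = 35 * 54 / 35
T2 = 1890 / 35
T2 = 54 Nm

54 Nm


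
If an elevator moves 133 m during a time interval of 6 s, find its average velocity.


Given: distance d = 133 m, time t = 6 s
Using v = d / t
v = 133 / 6
v = 133/6 m/s

133/6 m/s


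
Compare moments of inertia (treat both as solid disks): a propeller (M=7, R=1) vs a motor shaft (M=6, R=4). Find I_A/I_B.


Given: M1=7 kg, R1=1 m, M2=6 kg, R2=4 m
For a disk: I = (1/2)*M*R^2, so I_A/I_B = (M1*R1^2)/(M2*R2^2)
M1*R1^2 = 7*1 = 7
M2*R2^2 = 6*16 = 96
I_A/I_B = 7/96 = 7/96

7/96


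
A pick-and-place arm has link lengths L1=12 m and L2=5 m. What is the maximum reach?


Given: L1 = 12 m, L2 = 5 m
For a 2-link planar arm, max reach = L1 + L2 (fully extended)
Max reach = 12 + 5
Max reach = 17 m

17 m


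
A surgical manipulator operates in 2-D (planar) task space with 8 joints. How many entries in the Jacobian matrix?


Given: task space dimension = 2, joints = 8
Jacobian is a 2 x 8 matrix
Total entries = rows * columns
Total = 2 * 8
Total = 16

16


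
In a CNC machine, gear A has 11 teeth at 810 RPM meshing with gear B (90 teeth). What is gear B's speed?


Given: N1 = 11 teeth, w1 = 810 RPM, N2 = 90 teeth
Using N1*w1 = N2*w2
w2 = N1*w1 / N2
w2 = 11*810 / 90
w2 = 8910 / 90
w2 = 99 RPM

99 RPM


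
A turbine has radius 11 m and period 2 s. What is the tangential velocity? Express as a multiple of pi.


Given: radius r = 11 m, period T = 2 s
Using v = 2*pi*r / T
v = 2*pi*11 / 2
v = 22*pi / 2
v = 11*pi m/s

11*pi m/s


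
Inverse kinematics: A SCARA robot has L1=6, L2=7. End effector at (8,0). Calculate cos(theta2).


Given: L1 = 6, L2 = 7, target (x, y) = (8, 0)
Using cos(theta2) = (x^2 + y^2 - L1^2 - L2^2) / (2*L1*L2)
x^2 + y^2 = 8^2 + 0 = 64
L1^2 + L2^2 = 36 + 49 = 85
Numerator = 64 - 85 = -21
Denominator = 2*6*7 = 84
cos(theta2) = -21/84 = -1/4

-1/4


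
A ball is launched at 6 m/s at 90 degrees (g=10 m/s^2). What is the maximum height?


Given: v0 = 6 m/s, theta = 90 deg, g = 10 m/s^2
sin^2(90) = 1
Using H = v0^2 * sin^2(theta) / (2*g)
H = 6^2 * 1 / (2*10)
H = 36 * 1 / 20
H = 36 / 20
H = 9/5 m

9/5 m


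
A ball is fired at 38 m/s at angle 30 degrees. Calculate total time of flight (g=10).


Given: v0 = 38 m/s, theta = 30 deg, g = 10 m/s^2
sin(30) = 1/2
Using T = 2*v0*sin(theta) / g
T = 2*38*1/2 / 10
T = 38 / 10
T = 19/5 s

19/5 s


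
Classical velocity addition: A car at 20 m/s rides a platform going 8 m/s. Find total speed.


Given: object velocity = 20 m/s, platform velocity = 8 m/s (same direction)
Using classical velocity addition: v_total = v_object + v_platform
v_total = 20 + 8
v_total = 28 m/s

28 m/s


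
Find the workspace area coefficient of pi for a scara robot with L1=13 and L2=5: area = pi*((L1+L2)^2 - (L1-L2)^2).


Given: L1 = 13, L2 = 5
(L1+L2)^2 = (18)^2 = 324
(L1-L2)^2 = (8)^2 = 64
Difference = 324 - 64 = 260
This equals 4*L1*L2 = 4*13*5 = 260
Workspace area = 260*pi

260


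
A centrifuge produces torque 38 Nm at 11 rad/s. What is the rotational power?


Given: tau = 38 Nm, omega = 11 rad/s
Using P = tau * omega
P = 38 * 11
P = 418 W

418 W


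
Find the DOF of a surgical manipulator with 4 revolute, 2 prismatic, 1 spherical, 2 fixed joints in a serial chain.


Given: serial robot with 4 revolute, 2 prismatic, 1 spherical, 2 fixed joints
DOF contribution per joint type: revolute=1, prismatic=1, spherical=3, fixed=0
DOF = 4*1 + 2*1 + 1*3 + 2*0
DOF = 9

9


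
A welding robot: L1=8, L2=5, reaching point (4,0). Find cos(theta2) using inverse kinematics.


Given: L1 = 8, L2 = 5, target (x, y) = (4, 0)
Using cos(theta2) = (x^2 + y^2 - L1^2 - L2^2) / (2*L1*L2)
x^2 + y^2 = 4^2 + 0 = 16
L1^2 + L2^2 = 64 + 25 = 89
Numerator = 16 - 89 = -73
Denominator = 2*8*5 = 80
cos(theta2) = -73/80 = -73/80

-73/80


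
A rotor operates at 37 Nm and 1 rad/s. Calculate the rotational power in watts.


Given: tau = 37 Nm, omega = 1 rad/s
Using P = tau * omega
P = 37 * 1
P = 37 W

37 W


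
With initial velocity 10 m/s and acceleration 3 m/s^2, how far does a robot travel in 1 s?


Given: v0 = 10 m/s, a = 3 m/s^2, t = 1 s
Using s = v0*t + (1/2)*a*t^2
s = 10*1 + (1/2)*3*1^2
s = 10 + (1/2)*3
s = 10 + 3/2
s = 23/2

23/2 m


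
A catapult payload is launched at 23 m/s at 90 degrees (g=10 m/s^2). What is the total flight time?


Given: v0 = 23 m/s, theta = 90 deg, g = 10 m/s^2
sin(90) = 1
Using T = 2*v0*sin(theta) / g
T = 2*23*1 / 10
T = 46 / 10
T = 23/5 s

23/5 s


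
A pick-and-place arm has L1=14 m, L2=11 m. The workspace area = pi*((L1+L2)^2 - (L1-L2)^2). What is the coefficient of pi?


Given: L1 = 14, L2 = 11
(L1+L2)^2 = (25)^2 = 625
(L1-L2)^2 = (3)^2 = 9
Difference = 625 - 9 = 616
This equals 4*L1*L2 = 4*14*11 = 616
Workspace area = 616*pi

616


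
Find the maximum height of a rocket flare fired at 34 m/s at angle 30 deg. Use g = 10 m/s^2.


Given: v0 = 34 m/s, theta = 30 deg, g = 10 m/s^2
sin^2(30) = 1/4
Using H = v0^2 * sin^2(theta) / (2*g)
H = 34^2 * 1/4 / (2*10)
H = 1156 * 1/4 / 20
H = 289 / 20
H = 289/20 m

289/20 m


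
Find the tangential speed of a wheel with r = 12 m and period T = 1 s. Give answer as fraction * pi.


Given: radius r = 12 m, period T = 1 s
Using v = 2*pi*r / T
v = 2*pi*12 / 1
v = 24*pi / 1
v = 24*pi m/s

24*pi m/s


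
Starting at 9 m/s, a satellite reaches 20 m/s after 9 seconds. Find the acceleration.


Given: initial velocity v0 = 9 m/s, final velocity v = 20 m/s, time t = 9 s
Using a = (v - v0) / t
a = (20 - 9) / 9
a = 11 / 9
a = 11/9 m/s^2

11/9 m/s^2


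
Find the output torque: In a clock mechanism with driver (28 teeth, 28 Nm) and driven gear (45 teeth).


Given: N1 = 28, N2 = 45, T1 = 28 Nm
Using T2/T1 = N2/N1
T2 = T1 * N2 / N1
T2 = 28 * 45 / 28
T2 = 1260 / 28
T2 = 45 Nm

45 Nm


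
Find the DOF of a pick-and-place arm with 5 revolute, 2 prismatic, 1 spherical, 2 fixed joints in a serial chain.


Given: serial robot with 5 revolute, 2 prismatic, 1 spherical, 2 fixed joints
DOF contribution per joint type: revolute=1, prismatic=1, spherical=3, fixed=0
DOF = 5*1 + 2*1 + 1*3 + 2*0
DOF = 10

10


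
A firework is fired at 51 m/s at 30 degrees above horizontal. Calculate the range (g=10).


Given: v0 = 51 m/s, theta = 30 deg, g = 10 m/s^2
sin(2*30) = sin(60) = sqrt(3)/2
Using R = v0^2 * sin(2*theta) / g
R = 51^2 * (sqrt(3)/2) / 10
R = 2601 * sqrt(3) / 20
R = 2601/20*sqrt(3) m

2601/20*sqrt(3) m


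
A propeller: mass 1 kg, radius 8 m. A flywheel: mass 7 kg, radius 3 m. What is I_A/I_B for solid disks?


Given: M1=1 kg, R1=8 m, M2=7 kg, R2=3 m
For a disk: I = (1/2)*M*R^2, so I_A/I_B = (M1*R1^2)/(M2*R2^2)
M1*R1^2 = 1*64 = 64
M2*R2^2 = 7*9 = 63
I_A/I_B = 64/63 = 64/63

64/63


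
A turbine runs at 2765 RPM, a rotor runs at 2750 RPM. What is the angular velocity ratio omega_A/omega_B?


Given: RPM_A = 2765, RPM_B = 2750
omega = 2*pi*RPM/60, so omega_A/omega_B = RPM_A / RPM_B
omega_A/omega_B = 2765 / 2750
omega_A/omega_B = 553/550

553/550


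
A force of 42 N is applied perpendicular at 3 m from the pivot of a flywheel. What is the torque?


Given: F = 42 N, r = 3 m, angle = 90 deg (perpendicular)
Using tau = F * r * sin(90)
sin(90) = 1
tau = 42 * 3 * 1
tau = 126 Nm

126 Nm


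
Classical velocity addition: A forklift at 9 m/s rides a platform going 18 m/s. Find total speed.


Given: object velocity = 9 m/s, platform velocity = 18 m/s (same direction)
Using classical velocity addition: v_total = v_object + v_platform
v_total = 9 + 18
v_total = 27 m/s

27 m/s


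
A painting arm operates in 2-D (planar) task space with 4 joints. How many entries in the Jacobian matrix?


Given: task space dimension = 2, joints = 4
Jacobian is a 2 x 4 matrix
Total entries = rows * columns
Total = 2 * 4
Total = 8

8


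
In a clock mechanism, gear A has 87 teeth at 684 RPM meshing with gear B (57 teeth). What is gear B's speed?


Given: N1 = 87 teeth, w1 = 684 RPM, N2 = 57 teeth
Using N1*w1 = N2*w2
w2 = N1*w1 / N2
w2 = 87*684 / 57
w2 = 59508 / 57
w2 = 1044 RPM

1044 RPM


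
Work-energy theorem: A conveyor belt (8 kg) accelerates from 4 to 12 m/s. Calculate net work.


Given: m = 8 kg, v0 = 4 m/s, v = 12 m/s
Using W = (1/2)*m*(v^2 - v0^2)
v^2 = 12^2 = 144
v0^2 = 4^2 = 16
v^2 - v0^2 = 144 - 16 = 128
W = (1/2)*8*128 = 512 J

512 J


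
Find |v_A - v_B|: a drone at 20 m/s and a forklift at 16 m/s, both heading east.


Given: v_A = 20 m/s east, v_B = 16 m/s east
Both move in the same direction; relative speed = |v_A - v_B|
|20 - 16| = |4|
= 4 m/s

4 m/s


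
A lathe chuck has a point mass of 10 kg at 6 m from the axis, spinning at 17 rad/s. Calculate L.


Given: m = 10 kg, r = 6 m, omega = 17 rad/s
For a point mass: I = m*r^2
I = 10*6^2 = 10*36 = 360
L = I*omega = 360*17
L = 6120 kg*m^2/s

6120 kg*m^2/s


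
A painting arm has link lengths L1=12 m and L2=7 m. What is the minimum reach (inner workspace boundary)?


Given: L1 = 12 m, L2 = 7 m
For a 2-link planar arm, min reach = |L1 - L2| (second link folded back)
Min reach = |12 - 7|
Min reach = 5 m

5 m


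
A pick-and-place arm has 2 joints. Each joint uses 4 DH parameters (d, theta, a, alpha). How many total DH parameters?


Given: 2 joints, 4 DH parameters per joint (d, theta, a, alpha)
Total DH parameters = number_of_joints * 4
Total = 2 * 4
Total = 8

8


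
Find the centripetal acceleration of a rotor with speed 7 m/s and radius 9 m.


Given: v = 7 m/s, r = 9 m
Using a_c = v^2 / r
a_c = 7^2 / 9
a_c = 49 / 9
a_c = 49/9 m/s^2

49/9 m/s^2


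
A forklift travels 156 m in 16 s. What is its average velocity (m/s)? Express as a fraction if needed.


Given: distance d = 156 m, time t = 16 s
Using v = d / t
v = 156 / 16
v = 39/4 m/s

39/4 m/s


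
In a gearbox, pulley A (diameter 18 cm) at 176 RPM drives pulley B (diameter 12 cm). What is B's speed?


Given: D1 = 18 cm, w1 = 176 RPM, D2 = 12 cm
Using D1*w1 = D2*w2
w2 = D1*w1 / D2
w2 = 18*176 / 12
w2 = 3168 / 12
w2 = 264 RPM

264 RPM


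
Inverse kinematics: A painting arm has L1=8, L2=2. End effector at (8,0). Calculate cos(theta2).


Given: L1 = 8, L2 = 2, target (x, y) = (8, 0)
Using cos(theta2) = (x^2 + y^2 - L1^2 - L2^2) / (2*L1*L2)
x^2 + y^2 = 8^2 + 0 = 64
L1^2 + L2^2 = 64 + 4 = 68
Numerator = 64 - 68 = -4
Denominator = 2*8*2 = 32
cos(theta2) = -4/32 = -1/8

-1/8


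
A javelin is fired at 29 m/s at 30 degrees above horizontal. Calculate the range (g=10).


Given: v0 = 29 m/s, theta = 30 deg, g = 10 m/s^2
sin(2*30) = sin(60) = sqrt(3)/2
Using R = v0^2 * sin(2*theta) / g
R = 29^2 * (sqrt(3)/2) / 10
R = 841 * sqrt(3) / 20
R = 841/20*sqrt(3) m

841/20*sqrt(3) m


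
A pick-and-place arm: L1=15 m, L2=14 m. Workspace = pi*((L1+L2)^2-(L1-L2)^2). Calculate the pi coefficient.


Given: L1 = 15, L2 = 14
(L1+L2)^2 = (29)^2 = 841
(L1-L2)^2 = (1)^2 = 1
Difference = 841 - 1 = 840
This equals 4*L1*L2 = 4*15*14 = 840
Workspace area = 840*pi

840


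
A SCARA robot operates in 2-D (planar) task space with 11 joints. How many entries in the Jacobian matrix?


Given: task space dimension = 2, joints = 11
Jacobian is a 2 x 11 matrix
Total entries = rows * columns
Total = 2 * 11
Total = 22

22


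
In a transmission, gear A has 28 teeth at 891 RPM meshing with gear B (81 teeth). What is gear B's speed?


Given: N1 = 28 teeth, w1 = 891 RPM, N2 = 81 teeth
Using N1*w1 = N2*w2
w2 = N1*w1 / N2
w2 = 28*891 / 81
w2 = 24948 / 81
w2 = 308 RPM

308 RPM


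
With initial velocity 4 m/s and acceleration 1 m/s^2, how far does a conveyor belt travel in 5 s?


Given: v0 = 4 m/s, a = 1 m/s^2, t = 5 s
Using s = v0*t + (1/2)*a*t^2
s = 4*5 + (1/2)*1*5^2
s = 20 + (1/2)*25
s = 20 + 25/2
s = 65/2

65/2 m


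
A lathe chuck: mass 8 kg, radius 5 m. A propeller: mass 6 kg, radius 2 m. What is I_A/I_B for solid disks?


Given: M1=8 kg, R1=5 m, M2=6 kg, R2=2 m
For a disk: I = (1/2)*M*R^2, so I_A/I_B = (M1*R1^2)/(M2*R2^2)
M1*R1^2 = 8*25 = 200
M2*R2^2 = 6*4 = 24
I_A/I_B = 200/24 = 25/3

25/3


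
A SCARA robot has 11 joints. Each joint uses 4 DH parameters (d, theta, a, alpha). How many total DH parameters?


Given: 11 joints, 4 DH parameters per joint (d, theta, a, alpha)
Total DH parameters = number_of_joints * 4
Total = 11 * 4
Total = 44

44


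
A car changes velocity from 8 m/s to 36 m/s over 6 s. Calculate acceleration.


Given: initial velocity v0 = 8 m/s, final velocity v = 36 m/s, time t = 6 s
Using a = (v - v0) / t
a = (36 - 8) / 6
a = 28 / 6
a = 14/3 m/s^2

14/3 m/s^2


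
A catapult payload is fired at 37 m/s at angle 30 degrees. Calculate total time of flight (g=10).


Given: v0 = 37 m/s, theta = 30 deg, g = 10 m/s^2
sin(30) = 1/2
Using T = 2*v0*sin(theta) / g
T = 2*37*1/2 / 10
T = 37 / 10
T = 37/10 s

37/10 s


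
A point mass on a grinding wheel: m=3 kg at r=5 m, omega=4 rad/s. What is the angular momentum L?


Given: m = 3 kg, r = 5 m, omega = 4 rad/s
For a point mass: I = m*r^2
I = 3*5^2 = 3*25 = 75
L = I*omega = 75*4
L = 300 kg*m^2/s

300 kg*m^2/s


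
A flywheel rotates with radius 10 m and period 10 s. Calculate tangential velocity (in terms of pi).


Given: radius r = 10 m, period T = 10 s
Using v = 2*pi*r / T
v = 2*pi*10 / 10
v = 20*pi / 10
v = 2*pi m/s

2*pi m/s


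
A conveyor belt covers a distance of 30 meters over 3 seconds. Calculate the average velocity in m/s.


Given: distance d = 30 m, time t = 3 s
Using v = d / t
v = 30 / 3
v = 10 m/s

10 m/s


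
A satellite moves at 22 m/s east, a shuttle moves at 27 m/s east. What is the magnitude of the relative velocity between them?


Given: v_A = 22 m/s east, v_B = 27 m/s east
Both move in the same direction; relative speed = |v_A - v_B|
|22 - 27| = |-5|
= 5 m/s

5 m/s


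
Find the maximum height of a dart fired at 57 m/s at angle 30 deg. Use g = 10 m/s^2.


Given: v0 = 57 m/s, theta = 30 deg, g = 10 m/s^2
sin^2(30) = 1/4
Using H = v0^2 * sin^2(theta) / (2*g)
H = 57^2 * 1/4 / (2*10)
H = 3249 * 1/4 / 20
H = 3249/4 / 20
H = 3249/80 m

3249/80 m


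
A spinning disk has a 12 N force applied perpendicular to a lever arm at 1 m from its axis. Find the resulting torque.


Given: F = 12 N, r = 1 m, angle = 90 deg (perpendicular)
Using tau = F * r * sin(90)
sin(90) = 1
tau = 12 * 1 * 1
tau = 12 Nm

12 Nm


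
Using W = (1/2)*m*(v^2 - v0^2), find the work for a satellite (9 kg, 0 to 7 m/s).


Given: m = 9 kg, v0 = 0 m/s, v = 7 m/s
Using W = (1/2)*m*(v^2 - v0^2)
v^2 = 7^2 = 49
v0^2 = 0^2 = 0
v^2 - v0^2 = 49 - 0 = 49
W = (1/2)*9*49 = 441/2 J

441/2 J


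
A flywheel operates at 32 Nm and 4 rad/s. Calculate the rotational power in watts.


Given: tau = 32 Nm, omega = 4 rad/s
Using P = tau * omega
P = 32 * 4
P = 128 W

128 W


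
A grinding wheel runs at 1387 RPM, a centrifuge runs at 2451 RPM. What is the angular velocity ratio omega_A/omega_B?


Given: RPM_A = 1387, RPM_B = 2451
omega = 2*pi*RPM/60, so omega_A/omega_B = RPM_A / RPM_B
omega_A/omega_B = 1387 / 2451
omega_A/omega_B = 73/129

73/129


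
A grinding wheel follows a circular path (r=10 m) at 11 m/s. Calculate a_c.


Given: v = 11 m/s, r = 10 m
Using a_c = v^2 / r
a_c = 11^2 / 10
a_c = 121 / 10
a_c = 121/10 m/s^2

121/10 m/s^2


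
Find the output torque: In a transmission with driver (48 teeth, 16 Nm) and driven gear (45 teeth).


Given: N1 = 48, N2 = 45, T1 = 16 Nm
Using T2/T1 = N2/N1
T2 = T1 * N2 / N1
T2 = 16 * 45 / 48
T2 = 720 / 48
T2 = 15 Nm

15 Nm


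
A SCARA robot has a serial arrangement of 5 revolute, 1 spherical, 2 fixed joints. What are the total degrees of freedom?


Given: serial robot with 5 revolute, 1 spherical, 2 fixed joints
DOF contribution per joint type: revolute=1, prismatic=1, spherical=3, fixed=0
DOF = 5*1 + 1*3 + 2*0
DOF = 8

8


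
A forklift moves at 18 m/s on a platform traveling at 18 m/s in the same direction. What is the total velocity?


Given: object velocity = 18 m/s, platform velocity = 18 m/s (same direction)
Using classical velocity addition: v_total = v_object + v_platform
v_total = 18 + 18
v_total = 36 m/s

36 m/s


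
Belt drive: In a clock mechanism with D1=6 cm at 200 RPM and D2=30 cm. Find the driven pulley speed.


Given: D1 = 6 cm, w1 = 200 RPM, D2 = 30 cm
Using D1*w1 = D2*w2
w2 = D1*w1 / D2
w2 = 6*200 / 30
w2 = 1200 / 30
w2 = 40 RPM

40 RPM


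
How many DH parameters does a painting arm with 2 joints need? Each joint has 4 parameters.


Given: 2 joints, 4 DH parameters per joint (d, theta, a, alpha)
Total DH parameters = number_of_joints * 4
Total = 2 * 4
Total = 8

8


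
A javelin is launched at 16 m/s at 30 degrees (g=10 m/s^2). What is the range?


Given: v0 = 16 m/s, theta = 30 deg, g = 10 m/s^2
sin(2*30) = sin(60) = sqrt(3)/2
Using R = v0^2 * sin(2*theta) / g
R = 16^2 * (sqrt(3)/2) / 10
R = 256 * sqrt(3) / 20
R = 64/5*sqrt(3) m

64/5*sqrt(3) m


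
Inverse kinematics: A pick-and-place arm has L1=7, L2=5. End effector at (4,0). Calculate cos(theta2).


Given: L1 = 7, L2 = 5, target (x, y) = (4, 0)
Using cos(theta2) = (x^2 + y^2 - L1^2 - L2^2) / (2*L1*L2)
x^2 + y^2 = 4^2 + 0 = 16
L1^2 + L2^2 = 49 + 25 = 74
Numerator = 16 - 74 = -58
Denominator = 2*7*5 = 70
cos(theta2) = -58/70 = -29/35

-29/35


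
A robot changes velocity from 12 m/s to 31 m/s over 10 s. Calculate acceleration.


Given: initial velocity v0 = 12 m/s, final velocity v = 31 m/s, time t = 10 s
Using a = (v - v0) / t
a = (31 - 12) / 10
a = 19 / 10
a = 19/10 m/s^2

19/10 m/s^2


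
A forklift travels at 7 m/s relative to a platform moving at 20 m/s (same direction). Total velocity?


Given: object velocity = 7 m/s, platform velocity = 20 m/s (same direction)
Using classical velocity addition: v_total = v_object + v_platform
v_total = 7 + 20
v_total = 27 m/s

27 m/s


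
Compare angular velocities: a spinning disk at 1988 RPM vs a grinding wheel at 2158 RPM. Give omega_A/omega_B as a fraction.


Given: RPM_A = 1988, RPM_B = 2158
omega = 2*pi*RPM/60, so omega_A/omega_B = RPM_A / RPM_B
omega_A/omega_B = 1988 / 2158
omega_A/omega_B = 994/1079

994/1079


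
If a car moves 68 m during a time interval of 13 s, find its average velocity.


Given: distance d = 68 m, time t = 13 s
Using v = d / t
v = 68 / 13
v = 68/13 m/s

68/13 m/s


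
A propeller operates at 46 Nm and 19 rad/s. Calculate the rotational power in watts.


Given: tau = 46 Nm, omega = 19 rad/s
Using P = tau * omega
P = 46 * 19
P = 874 W

874 W


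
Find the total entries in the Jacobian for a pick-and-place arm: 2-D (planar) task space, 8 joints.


Given: task space dimension = 2, joints = 8
Jacobian is a 2 x 8 matrix
Total entries = rows * columns
Total = 2 * 8
Total = 16

16


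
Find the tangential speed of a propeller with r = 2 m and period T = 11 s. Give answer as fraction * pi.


Given: radius r = 2 m, period T = 11 s
Using v = 2*pi*r / T
v = 2*pi*2 / 11
v = 4*pi / 11
v = 4/11*pi m/s

4/11*pi m/s


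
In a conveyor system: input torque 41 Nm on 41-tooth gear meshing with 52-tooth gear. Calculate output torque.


Given: N1 = 41, N2 = 52, T1 = 41 Nm
Using T2/T1 = N2/N1
T2 = T1 * N2 / N1
T2 = 41 * 52 / 41
T2 = 2132 / 41
T2 = 52 Nm

52 Nm


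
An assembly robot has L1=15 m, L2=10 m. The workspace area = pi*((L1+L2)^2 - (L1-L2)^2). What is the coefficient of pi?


Given: L1 = 15, L2 = 10
(L1+L2)^2 = (25)^2 = 625
(L1-L2)^2 = (5)^2 = 25
Difference = 625 - 25 = 600
This equals 4*L1*L2 = 4*15*10 = 600
Workspace area = 600*pi

600


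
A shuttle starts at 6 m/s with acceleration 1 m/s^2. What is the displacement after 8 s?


Given: v0 = 6 m/s, a = 1 m/s^2, t = 8 s
Using s = v0*t + (1/2)*a*t^2
s = 6*8 + (1/2)*1*8^2
s = 48 + (1/2)*64
s = 48 + 32
s = 80

80 m


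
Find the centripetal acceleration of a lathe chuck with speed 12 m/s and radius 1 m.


Given: v = 12 m/s, r = 1 m
Using a_c = v^2 / r
a_c = 12^2 / 1
a_c = 144 / 1
a_c = 144 m/s^2

144 m/s^2


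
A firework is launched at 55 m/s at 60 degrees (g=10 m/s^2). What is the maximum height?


Given: v0 = 55 m/s, theta = 60 deg, g = 10 m/s^2
sin^2(60) = 3/4
Using H = v0^2 * sin^2(theta) / (2*g)
H = 55^2 * 3/4 / (2*10)
H = 3025 * 3/4 / 20
H = 9075/4 / 20
H = 1815/16 m

1815/16 m


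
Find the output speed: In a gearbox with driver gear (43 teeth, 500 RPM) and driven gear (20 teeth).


Given: N1 = 43 teeth, w1 = 500 RPM, N2 = 20 teeth
Using N1*w1 = N2*w2
w2 = N1*w1 / N2
w2 = 43*500 / 20
w2 = 21500 / 20
w2 = 1075 RPM

1075 RPM


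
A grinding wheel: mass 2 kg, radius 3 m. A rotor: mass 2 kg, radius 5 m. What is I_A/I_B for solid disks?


Given: M1=2 kg, R1=3 m, M2=2 kg, R2=5 m
For a disk: I = (1/2)*M*R^2, so I_A/I_B = (M1*R1^2)/(M2*R2^2)
M1*R1^2 = 2*9 = 18
M2*R2^2 = 2*25 = 50
I_A/I_B = 18/50 = 9/25

9/25


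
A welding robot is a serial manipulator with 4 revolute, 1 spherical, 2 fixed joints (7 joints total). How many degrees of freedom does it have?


Given: serial robot with 4 revolute, 1 spherical, 2 fixed joints
DOF contribution per joint type: revolute=1, prismatic=1, spherical=3, fixed=0
DOF = 4*1 + 1*3 + 2*0
DOF = 7

7
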